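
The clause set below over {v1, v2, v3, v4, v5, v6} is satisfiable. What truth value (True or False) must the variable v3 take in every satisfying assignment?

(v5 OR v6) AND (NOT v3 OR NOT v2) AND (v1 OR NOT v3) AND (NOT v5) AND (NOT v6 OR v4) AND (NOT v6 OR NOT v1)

False

Suppose v3 = true.
From the singleton clause (NOT v2), v2 = false.
From the singleton clause (v1), v1 = true.
From the singleton clause (NOT v5), v5 = false.
From the singleton clause (v6), v6 = true.
Now (NOT v6) is unsatisfied and unit — conflict.
So every satisfying assignment has v3 = False.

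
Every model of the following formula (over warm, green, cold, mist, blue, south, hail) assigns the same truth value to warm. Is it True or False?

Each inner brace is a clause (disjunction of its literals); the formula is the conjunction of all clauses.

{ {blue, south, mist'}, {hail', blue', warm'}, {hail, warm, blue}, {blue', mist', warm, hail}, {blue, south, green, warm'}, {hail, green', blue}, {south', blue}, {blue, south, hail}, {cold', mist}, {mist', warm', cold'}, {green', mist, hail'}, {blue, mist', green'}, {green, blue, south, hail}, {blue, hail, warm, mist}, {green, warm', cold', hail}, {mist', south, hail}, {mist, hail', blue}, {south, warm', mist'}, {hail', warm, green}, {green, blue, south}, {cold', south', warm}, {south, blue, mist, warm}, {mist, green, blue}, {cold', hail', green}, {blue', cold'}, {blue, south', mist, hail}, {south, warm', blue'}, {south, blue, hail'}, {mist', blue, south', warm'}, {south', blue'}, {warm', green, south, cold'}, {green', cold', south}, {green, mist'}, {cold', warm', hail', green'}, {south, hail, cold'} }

Suppose warm = 1.
Suppose hail = 0.
Suppose green = 0.
From the singleton clause (cold'), cold = 0.
From the singleton clause (mist'), mist = 0.
From the singleton clause (blue), blue = 1.
From the singleton clause (south), south = 1.
But (south') is also a unit clause — contradiction.
Undo green and try green = 1.
From the singleton clause (blue), blue = 1.
From the singleton clause (cold'), cold = 0.
From the singleton clause (south), south = 1.
But (south') is also a unit clause — contradiction.
Either choice for green ends in contradiction.
Undo hail and try hail = 1.
From the singleton clause (blue'), blue = 0.
From the singleton clause (south'), south = 0.
But (south) is also a unit clause — contradiction.
Either choice for hail ends in contradiction.
So every satisfying assignment has warm = False.

False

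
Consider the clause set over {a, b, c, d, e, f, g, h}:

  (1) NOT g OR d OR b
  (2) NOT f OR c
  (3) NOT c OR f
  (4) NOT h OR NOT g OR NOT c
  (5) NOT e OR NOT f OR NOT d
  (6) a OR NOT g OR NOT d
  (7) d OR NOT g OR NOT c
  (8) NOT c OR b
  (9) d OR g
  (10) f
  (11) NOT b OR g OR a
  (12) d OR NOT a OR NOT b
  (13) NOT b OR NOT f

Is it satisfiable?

Unsatisfiable

(f) alone gives f = true.
(c) alone gives c = true.
(b) alone gives b = true.
Now (NOT b) is unsatisfied and unit — conflict.
No assignment satisfies every clause.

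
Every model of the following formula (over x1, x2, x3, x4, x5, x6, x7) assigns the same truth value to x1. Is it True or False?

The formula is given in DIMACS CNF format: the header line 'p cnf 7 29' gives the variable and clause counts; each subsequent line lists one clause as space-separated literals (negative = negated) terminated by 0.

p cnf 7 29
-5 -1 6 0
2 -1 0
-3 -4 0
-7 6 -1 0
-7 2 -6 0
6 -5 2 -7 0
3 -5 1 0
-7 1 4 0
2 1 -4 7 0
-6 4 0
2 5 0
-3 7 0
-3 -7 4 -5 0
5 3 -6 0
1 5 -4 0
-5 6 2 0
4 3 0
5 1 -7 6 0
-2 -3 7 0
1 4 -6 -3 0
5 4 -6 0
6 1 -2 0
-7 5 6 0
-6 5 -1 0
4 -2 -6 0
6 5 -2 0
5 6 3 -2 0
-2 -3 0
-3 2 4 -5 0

Suppose x1 = False.
Try x3 = False.
From the singleton clause (¬x5), x5 = False.
From the singleton clause (x2), x2 = True.
From the singleton clause (¬x6), x6 = False.
That conflicts with the unit clause (x6).
Backtrack on x3: now try x3 = True.
From the singleton clause (¬x4), x4 = False.
From the singleton clause (¬x7), x7 = False.
That conflicts with the unit clause (x7).
Neither x3 = True nor x3 = False works.
So every satisfying assignment has x1 = True.

True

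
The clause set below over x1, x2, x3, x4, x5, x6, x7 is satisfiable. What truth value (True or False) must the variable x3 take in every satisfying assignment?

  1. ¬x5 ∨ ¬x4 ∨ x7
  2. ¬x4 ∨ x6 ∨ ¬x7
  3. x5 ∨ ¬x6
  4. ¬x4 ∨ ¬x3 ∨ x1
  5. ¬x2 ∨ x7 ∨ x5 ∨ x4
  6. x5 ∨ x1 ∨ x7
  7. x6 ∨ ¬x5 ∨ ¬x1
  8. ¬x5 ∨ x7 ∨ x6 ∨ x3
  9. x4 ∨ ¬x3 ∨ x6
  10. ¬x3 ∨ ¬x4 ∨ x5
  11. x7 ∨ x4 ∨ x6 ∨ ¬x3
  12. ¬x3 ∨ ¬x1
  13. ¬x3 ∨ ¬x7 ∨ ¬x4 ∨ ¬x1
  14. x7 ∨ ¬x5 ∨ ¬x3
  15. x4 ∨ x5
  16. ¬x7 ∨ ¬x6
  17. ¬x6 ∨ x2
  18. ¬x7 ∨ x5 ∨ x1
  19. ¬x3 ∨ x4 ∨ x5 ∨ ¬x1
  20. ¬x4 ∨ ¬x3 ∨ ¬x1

Suppose x3 = True.
The clause (¬x1) is unit, so x1 = False.
The clause (¬x4) is unit, so x4 = False.
The clause (x6) is unit, so x6 = True.
The clause (x5) is unit, so x5 = True.
The clause (x7) is unit, so x7 = True.
But (¬x7) is also a unit clause — contradiction.
So every satisfying assignment has x3 = False.

False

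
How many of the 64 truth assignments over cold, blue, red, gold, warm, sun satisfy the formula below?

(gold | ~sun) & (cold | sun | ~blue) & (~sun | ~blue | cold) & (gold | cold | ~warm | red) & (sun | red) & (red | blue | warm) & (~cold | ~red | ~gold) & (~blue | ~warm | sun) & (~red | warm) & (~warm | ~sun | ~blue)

There are 2^6 = 64 truth assignments over (cold, blue, red, gold, warm, sun).
Split on gold. With gold = 1, the clauses containing gold are satisfied and ~gold drops from the rest; 5 of the 2^5 = 32 assignments to the other variables satisfy what remains.
With gold = 0, by the same count on the reduced clause set, 2 assignments work.
Total: 5 + 2 = 7.

7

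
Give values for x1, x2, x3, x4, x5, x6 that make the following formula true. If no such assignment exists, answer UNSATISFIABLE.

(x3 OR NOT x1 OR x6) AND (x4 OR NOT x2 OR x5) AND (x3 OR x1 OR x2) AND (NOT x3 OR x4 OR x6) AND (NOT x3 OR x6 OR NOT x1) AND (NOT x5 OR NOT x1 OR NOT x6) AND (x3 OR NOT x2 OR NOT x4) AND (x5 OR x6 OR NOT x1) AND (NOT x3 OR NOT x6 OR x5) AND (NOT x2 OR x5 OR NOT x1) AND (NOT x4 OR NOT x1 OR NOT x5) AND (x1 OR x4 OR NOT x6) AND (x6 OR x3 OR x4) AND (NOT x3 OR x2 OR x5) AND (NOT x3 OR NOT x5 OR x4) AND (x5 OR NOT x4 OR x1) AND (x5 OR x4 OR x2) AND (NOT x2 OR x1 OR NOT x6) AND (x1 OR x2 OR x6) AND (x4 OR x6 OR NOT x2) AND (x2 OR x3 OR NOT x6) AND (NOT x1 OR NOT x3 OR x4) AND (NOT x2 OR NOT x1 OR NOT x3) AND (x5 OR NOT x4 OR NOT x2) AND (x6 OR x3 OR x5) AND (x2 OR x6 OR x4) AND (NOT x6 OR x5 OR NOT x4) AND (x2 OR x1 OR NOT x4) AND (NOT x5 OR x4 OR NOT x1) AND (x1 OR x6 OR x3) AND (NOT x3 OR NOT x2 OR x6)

UNSATISFIABLE

Branch on x3: set x3 = true.
Branch on x4: set x4 = true.
Branch on x6: set x6 = true.
Unit clause (x5) forces x5 = true.
Unit clause (NOT x1) forces x1 = false.
Unit clause (NOT x2) forces x2 = false.
That conflicts with the unit clause (x2).
Backtrack on x6: now try x6 = false.
Unit clause (NOT x1) forces x1 = false.
Unit clause (x5) forces x5 = true.
Unit clause (x2) forces x2 = true.
That conflicts with the unit clause (NOT x2).
Both values of x6 lead to a conflict.
Backtrack on x4: now try x4 = false.
Unit clause (x6) forces x6 = true.
Unit clause (x5) forces x5 = true.
That conflicts with the unit clause (NOT x5).
Both values of x4 lead to a conflict.
Backtrack on x3: now try x3 = false.
Branch on x1: set x1 = false.
Unit clause (x2) forces x2 = true.
Unit clause (NOT x4) forces x4 = false.
Unit clause (x5) forces x5 = true.
Unit clause (NOT x6) forces x6 = false.
That conflicts with the unit clause (x6).
Backtrack on x1: now try x1 = true.
Unit clause (x6) forces x6 = true.
Unit clause (NOT x5) forces x5 = false.
Unit clause (NOT x2) forces x2 = false.
That conflicts with the unit clause (x2).
Both values of x1 lead to a conflict.
Both values of x3 lead to a conflict.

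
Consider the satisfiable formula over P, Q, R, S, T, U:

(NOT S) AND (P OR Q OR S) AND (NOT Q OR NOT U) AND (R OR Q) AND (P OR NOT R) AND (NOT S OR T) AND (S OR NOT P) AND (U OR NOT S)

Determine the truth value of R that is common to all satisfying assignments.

False

Suppose R = true.
From the singleton clause (NOT S), S = false.
From the singleton clause (P), P = true.
That conflicts with the unit clause (NOT P).
So every satisfying assignment has R = False.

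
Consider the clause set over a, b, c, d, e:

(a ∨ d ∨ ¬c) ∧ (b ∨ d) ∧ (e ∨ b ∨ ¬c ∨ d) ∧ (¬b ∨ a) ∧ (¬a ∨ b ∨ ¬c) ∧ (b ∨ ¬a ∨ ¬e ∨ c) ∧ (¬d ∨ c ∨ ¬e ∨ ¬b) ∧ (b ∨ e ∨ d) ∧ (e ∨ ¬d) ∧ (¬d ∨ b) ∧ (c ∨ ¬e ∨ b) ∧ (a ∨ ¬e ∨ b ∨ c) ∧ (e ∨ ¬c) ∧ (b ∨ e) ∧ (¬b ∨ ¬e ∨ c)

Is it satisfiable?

Try b = True.
Unit clause (a) forces a = True.
Try e = False.
Unit clause (¬d) forces d = False.
Unit clause (¬c) forces c = False.
All clauses are satisfied.
A satisfying assignment: a ↦ True,  b ↦ True,  c ↦ False,  d ↦ False,  e ↦ False.

Satisfiable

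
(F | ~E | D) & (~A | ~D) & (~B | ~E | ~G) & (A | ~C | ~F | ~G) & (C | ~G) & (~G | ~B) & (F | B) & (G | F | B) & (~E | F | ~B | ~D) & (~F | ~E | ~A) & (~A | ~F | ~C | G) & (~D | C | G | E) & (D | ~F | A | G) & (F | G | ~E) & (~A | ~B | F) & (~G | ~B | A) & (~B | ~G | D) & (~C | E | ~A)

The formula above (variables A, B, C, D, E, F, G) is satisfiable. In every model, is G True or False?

Suppose G = 1.
From the singleton clause (C), C = 1.
From the singleton clause (~B), B = 0.
From the singleton clause (F), F = 1.
From the singleton clause (A), A = 1.
From the singleton clause (~D), D = 0.
From the singleton clause (~E), E = 0.
Now (E) is unsatisfied and unit — conflict.
So every satisfying assignment has G = False.

False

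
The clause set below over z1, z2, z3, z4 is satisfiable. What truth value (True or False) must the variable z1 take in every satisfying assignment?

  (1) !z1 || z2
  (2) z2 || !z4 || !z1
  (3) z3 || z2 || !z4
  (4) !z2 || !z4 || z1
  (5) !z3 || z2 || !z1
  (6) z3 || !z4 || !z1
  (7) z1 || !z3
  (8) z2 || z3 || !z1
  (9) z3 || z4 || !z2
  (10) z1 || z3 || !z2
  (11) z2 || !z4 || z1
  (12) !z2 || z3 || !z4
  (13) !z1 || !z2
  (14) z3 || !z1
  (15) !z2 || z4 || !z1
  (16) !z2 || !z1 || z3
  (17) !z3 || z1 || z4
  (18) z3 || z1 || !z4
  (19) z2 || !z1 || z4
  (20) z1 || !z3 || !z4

False

Suppose z1 = true.
The clause (z2) is unit, so z2 = true.
Now (!z2) is unsatisfied and unit — conflict.
So every satisfying assignment has z1 = False.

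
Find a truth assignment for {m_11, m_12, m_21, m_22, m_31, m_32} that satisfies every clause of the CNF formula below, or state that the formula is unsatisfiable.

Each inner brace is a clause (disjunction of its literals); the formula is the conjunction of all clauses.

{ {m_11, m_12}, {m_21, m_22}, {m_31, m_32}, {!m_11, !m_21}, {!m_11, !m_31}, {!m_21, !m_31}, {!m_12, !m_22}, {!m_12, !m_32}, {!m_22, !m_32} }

Branch on m_11: set m_11 = true.
Unit clause (!m_21) forces m_21 = false.
Unit clause (m_22) forces m_22 = true.
Unit clause (!m_31) forces m_31 = false.
Unit clause (m_32) forces m_32 = true.
Now (!m_32) is unsatisfied and unit — conflict.
That branch fails; take m_11 = false instead.
Unit clause (m_12) forces m_12 = true.
Unit clause (!m_22) forces m_22 = false.
Unit clause (m_21) forces m_21 = true.
Unit clause (!m_31) forces m_31 = false.
Unit clause (m_32) forces m_32 = true.
Now (!m_32) is unsatisfied and unit — conflict.
Neither m_11 = true nor m_11 = false works.

UNSATISFIABLE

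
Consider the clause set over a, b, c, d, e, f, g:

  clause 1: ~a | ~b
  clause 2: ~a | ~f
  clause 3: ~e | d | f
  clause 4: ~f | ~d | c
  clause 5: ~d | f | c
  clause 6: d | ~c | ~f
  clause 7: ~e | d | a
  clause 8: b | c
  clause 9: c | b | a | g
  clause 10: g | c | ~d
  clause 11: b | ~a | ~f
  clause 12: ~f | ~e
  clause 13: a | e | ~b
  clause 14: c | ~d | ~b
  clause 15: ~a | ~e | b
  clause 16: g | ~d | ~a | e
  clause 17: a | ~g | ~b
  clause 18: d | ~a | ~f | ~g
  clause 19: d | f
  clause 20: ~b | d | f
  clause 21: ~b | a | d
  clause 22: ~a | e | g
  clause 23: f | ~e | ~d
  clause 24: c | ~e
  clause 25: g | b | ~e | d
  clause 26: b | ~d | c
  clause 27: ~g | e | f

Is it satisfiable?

Case a = 0:
Case e = 0:
(~b) alone gives b = 0.
(c) alone gives c = 1.
Case d = 1:
Case g = 0:
Every clause is now satisfied; f is unconstrained.
A satisfying assignment: a: 0, b: 0, c: 1, d: 1, e: 0, f: 0, g: 0.

Satisfiable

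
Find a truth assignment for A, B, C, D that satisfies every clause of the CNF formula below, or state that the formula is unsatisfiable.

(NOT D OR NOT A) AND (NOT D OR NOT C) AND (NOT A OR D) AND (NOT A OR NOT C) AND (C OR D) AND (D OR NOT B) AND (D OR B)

Branch on D: set D = true.
(NOT A) alone gives A = false.
(NOT C) alone gives C = false.
All clauses hold; B can take either value.

A ↦ false; B ↦ true; C ↦ false; D ↦ true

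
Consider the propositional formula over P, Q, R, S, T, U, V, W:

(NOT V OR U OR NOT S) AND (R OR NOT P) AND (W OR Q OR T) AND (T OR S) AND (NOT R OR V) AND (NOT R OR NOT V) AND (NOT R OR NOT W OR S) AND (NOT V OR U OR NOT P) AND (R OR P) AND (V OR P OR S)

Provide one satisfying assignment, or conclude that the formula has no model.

Suppose R = true.
From the singleton clause (V), V = true.
That conflicts with the unit clause (NOT V).
That branch fails; take R = false instead.
From the singleton clause (NOT P), P = false.
That conflicts with the unit clause (P).
Neither R = true nor R = false works.

UNSATISFIABLE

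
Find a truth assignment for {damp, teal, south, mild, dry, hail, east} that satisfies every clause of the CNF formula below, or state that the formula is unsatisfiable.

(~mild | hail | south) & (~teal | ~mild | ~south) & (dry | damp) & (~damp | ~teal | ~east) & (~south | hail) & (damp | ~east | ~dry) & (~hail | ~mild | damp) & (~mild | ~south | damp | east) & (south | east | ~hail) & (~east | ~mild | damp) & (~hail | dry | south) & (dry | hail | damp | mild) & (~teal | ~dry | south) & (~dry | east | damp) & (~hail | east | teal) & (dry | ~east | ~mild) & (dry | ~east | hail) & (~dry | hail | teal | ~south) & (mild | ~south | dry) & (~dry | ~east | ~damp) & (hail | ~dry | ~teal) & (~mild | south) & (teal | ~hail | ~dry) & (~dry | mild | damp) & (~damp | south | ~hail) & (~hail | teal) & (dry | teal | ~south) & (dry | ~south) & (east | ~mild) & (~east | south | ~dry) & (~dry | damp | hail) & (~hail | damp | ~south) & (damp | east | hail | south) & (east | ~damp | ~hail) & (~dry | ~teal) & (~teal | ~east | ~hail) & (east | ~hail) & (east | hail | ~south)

Case dry = 1:
(~teal) alone gives teal = 0.
(~hail) alone gives hail = 0.
(~south) alone gives south = 0.
(~mild) alone gives mild = 0.
(damp) alone gives damp = 1.
(~east) alone gives east = 0.
Every clause now holds.

damp ↦ 1,  teal ↦ 0,  south ↦ 0,  mild ↦ 0,  dry ↦ 1,  hail ↦ 0,  east ↦ 0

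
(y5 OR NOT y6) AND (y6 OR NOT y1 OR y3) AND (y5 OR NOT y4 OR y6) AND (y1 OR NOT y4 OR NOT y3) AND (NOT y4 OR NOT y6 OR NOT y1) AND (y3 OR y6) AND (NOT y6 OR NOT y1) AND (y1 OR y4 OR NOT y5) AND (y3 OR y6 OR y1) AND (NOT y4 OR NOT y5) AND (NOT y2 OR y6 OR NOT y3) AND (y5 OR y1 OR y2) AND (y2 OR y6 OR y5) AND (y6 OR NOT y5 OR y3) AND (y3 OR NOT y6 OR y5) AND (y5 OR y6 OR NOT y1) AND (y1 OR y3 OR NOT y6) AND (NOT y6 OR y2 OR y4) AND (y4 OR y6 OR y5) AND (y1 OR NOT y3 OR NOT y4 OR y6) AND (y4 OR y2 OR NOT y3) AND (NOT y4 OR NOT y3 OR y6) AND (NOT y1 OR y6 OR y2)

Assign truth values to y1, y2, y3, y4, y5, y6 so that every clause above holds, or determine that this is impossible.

Suppose y5 = true.
From the singleton clause (NOT y4), y4 = false.
From the singleton clause (y1), y1 = true.
From the singleton clause (NOT y6), y6 = false.
From the singleton clause (y3), y3 = true.
From the singleton clause (NOT y2), y2 = false.
Now (y2) is unsatisfied and unit — conflict.
So y5 must be the other value — set y5 = false.
From the singleton clause (NOT y6), y6 = false.
From the singleton clause (NOT y4), y4 = false.
Now (y4) is unsatisfied and unit — conflict.
Either choice for y5 ends in contradiction.

UNSATISFIABLE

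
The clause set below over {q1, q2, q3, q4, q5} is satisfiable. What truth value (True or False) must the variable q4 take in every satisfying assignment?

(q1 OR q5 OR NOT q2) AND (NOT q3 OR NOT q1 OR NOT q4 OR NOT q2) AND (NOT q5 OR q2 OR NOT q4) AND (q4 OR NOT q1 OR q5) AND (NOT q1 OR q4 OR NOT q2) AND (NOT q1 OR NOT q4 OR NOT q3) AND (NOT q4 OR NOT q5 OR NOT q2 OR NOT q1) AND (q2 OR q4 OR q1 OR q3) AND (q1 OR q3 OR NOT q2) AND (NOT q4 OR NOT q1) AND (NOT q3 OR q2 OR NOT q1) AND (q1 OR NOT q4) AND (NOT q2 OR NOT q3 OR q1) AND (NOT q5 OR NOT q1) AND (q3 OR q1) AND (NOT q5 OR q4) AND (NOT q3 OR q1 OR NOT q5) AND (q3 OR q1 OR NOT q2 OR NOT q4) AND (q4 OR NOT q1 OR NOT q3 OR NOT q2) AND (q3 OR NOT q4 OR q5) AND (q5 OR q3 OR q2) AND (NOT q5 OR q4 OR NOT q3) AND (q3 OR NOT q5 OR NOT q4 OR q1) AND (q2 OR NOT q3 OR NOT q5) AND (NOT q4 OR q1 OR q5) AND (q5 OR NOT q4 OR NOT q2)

Suppose q4 = true.
Unit clause (NOT q1) forces q1 = false.
That conflicts with the unit clause (q1).
So every satisfying assignment has q4 = False.

False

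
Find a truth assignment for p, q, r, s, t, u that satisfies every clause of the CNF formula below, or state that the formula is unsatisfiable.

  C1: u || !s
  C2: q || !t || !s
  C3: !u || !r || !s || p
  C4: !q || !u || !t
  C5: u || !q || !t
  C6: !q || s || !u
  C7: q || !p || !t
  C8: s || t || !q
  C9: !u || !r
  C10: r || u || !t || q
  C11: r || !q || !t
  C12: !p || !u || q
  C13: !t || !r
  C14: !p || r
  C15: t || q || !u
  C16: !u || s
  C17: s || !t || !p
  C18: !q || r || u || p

p ↦ false,  q ↦ false,  r ↦ false,  s ↦ false,  t ↦ false,  u ↦ false

Branch on u: set u = false.
(!s) alone gives s = false.
Branch on q: set q = false.
Branch on p: set p = false.
Branch on r: set r = false.
(!t) alone gives t = false.
All clauses are satisfied.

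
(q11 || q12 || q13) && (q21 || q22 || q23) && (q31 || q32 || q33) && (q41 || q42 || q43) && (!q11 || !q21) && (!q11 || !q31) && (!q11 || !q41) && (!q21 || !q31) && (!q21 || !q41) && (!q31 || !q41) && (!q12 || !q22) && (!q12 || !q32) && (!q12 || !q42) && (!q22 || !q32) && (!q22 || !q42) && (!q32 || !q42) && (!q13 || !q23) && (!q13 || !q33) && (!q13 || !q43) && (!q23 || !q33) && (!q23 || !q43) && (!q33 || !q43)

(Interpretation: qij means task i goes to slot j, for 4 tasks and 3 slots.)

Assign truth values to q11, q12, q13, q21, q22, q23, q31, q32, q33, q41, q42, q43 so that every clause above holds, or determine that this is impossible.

UNSATISFIABLE

Try q11 = false.
Try q12 = true.
From the singleton clause (!q22), q22 = false.
From the singleton clause (!q32), q32 = false.
From the singleton clause (!q42), q42 = false.
Try q21 = true.
From the singleton clause (!q31), q31 = false.
From the singleton clause (q33), q33 = true.
From the singleton clause (!q41), q41 = false.
From the singleton clause (q43), q43 = true.
Now (!q43) is unsatisfied and unit — conflict.
That branch fails; take q21 = false instead.
From the singleton clause (q23), q23 = true.
From the singleton clause (!q13), q13 = false.
From the singleton clause (!q33), q33 = false.
From the singleton clause (q31), q31 = true.
From the singleton clause (!q41), q41 = false.
From the singleton clause (q43), q43 = true.
Now (!q43) is unsatisfied and unit — conflict.
Both values of q21 lead to a conflict.
That branch fails; take q12 = false instead.
From the singleton clause (q13), q13 = true.
From the singleton clause (!q23), q23 = false.
From the singleton clause (!q33), q33 = false.
From the singleton clause (!q43), q43 = false.
Try q21 = true.
From the singleton clause (!q31), q31 = false.
From the singleton clause (q32), q32 = true.
From the singleton clause (!q41), q41 = false.
From the singleton clause (q42), q42 = true.
Now (!q42) is unsatisfied and unit — conflict.
That branch fails; take q21 = false instead.
From the singleton clause (q22), q22 = true.
From the singleton clause (!q32), q32 = false.
From the singleton clause (q31), q31 = true.
From the singleton clause (!q41), q41 = false.
From the singleton clause (q42), q42 = true.
Now (!q42) is unsatisfied and unit — conflict.
Both values of q21 lead to a conflict.
Both values of q12 lead to a conflict.
That branch fails; take q11 = true instead.
From the singleton clause (!q21), q21 = false.
From the singleton clause (!q31), q31 = false.
From the singleton clause (!q41), q41 = false.
Try q22 = true.
From the singleton clause (!q12), q12 = false.
From the singleton clause (!q32), q32 = false.
From the singleton clause (q33), q33 = true.
From the singleton clause (!q42), q42 = false.
From the singleton clause (q43), q43 = true.
Now (!q43) is unsatisfied and unit — conflict.
That branch fails; take q22 = false instead.
From the singleton clause (q23), q23 = true.
From the singleton clause (!q13), q13 = false.
From the singleton clause (!q33), q33 = false.
From the singleton clause (q32), q32 = true.
From the singleton clause (!q12), q12 = false.
From the singleton clause (!q42), q42 = false.
From the singleton clause (q43), q43 = true.
Now (!q43) is unsatisfied and unit — conflict.
Both values of q22 lead to a conflict.
Both values of q11 lead to a conflict.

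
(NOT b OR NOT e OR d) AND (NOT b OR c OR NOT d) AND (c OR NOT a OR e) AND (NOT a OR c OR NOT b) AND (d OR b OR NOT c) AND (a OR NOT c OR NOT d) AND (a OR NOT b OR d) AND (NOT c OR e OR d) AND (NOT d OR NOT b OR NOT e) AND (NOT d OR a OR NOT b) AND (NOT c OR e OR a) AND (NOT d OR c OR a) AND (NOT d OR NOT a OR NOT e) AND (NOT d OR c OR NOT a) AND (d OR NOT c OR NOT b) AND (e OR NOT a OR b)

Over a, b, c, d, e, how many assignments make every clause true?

There are 2^5 = 32 truth assignments over (a, b, c, d, e).
Split on a. With a = true, the clauses containing a are satisfied and NOT a drops from the rest; 2 of the 2^4 = 16 assignments to the other variables satisfy what remains.
With a = false, by the same count on the reduced clause set, 2 assignments work.
Total: 2 + 2 = 4.

4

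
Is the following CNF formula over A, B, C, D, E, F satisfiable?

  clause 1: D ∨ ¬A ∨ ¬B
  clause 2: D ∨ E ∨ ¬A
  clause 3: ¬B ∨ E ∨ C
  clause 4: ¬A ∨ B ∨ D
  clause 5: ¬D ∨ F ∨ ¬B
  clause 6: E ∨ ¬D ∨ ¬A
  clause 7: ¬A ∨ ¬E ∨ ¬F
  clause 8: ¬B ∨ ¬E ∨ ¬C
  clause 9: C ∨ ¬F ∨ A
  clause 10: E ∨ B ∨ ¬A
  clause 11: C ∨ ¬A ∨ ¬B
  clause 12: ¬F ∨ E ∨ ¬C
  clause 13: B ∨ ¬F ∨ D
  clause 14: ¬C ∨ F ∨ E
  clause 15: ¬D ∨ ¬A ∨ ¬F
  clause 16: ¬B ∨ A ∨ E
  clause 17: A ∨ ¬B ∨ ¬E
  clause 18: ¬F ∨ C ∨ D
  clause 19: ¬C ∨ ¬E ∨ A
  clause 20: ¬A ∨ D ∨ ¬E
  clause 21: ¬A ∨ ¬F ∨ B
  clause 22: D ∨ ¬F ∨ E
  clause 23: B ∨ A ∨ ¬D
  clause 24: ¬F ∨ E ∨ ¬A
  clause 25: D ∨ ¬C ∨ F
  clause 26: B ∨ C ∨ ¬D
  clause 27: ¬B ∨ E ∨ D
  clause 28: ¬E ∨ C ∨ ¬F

Satisfiable

Try D = False.
Try A = False.
Try C = False.
(¬F) alone gives F = False.
Try B = False.
All clauses hold; E can take either value.
A satisfying assignment: A: False, B: False, C: False, D: False, E: False, F: False.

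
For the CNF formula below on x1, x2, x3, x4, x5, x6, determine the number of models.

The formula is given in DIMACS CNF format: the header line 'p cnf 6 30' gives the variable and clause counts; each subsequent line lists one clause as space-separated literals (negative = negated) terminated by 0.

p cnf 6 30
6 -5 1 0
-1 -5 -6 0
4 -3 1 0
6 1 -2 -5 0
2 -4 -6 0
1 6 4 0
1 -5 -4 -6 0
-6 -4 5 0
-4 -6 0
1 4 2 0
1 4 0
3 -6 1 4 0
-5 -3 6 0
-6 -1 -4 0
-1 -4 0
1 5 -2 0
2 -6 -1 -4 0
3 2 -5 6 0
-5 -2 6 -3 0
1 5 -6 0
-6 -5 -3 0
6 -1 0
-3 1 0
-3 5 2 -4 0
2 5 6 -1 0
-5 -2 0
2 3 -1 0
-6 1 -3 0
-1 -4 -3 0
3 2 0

3

There are 2^6 = 64 truth assignments over (x1, x2, x3, x4, x5, x6).
Split on x6. With x6 = True, the clauses containing x6 are satisfied and ¬x6 drops from the rest; 3 of the 2^5 = 32 assignments to the other variables satisfy what remains.
With x6 = False, by the same count on the reduced clause set, 0 assignments work.
Total: 3 + 0 = 3.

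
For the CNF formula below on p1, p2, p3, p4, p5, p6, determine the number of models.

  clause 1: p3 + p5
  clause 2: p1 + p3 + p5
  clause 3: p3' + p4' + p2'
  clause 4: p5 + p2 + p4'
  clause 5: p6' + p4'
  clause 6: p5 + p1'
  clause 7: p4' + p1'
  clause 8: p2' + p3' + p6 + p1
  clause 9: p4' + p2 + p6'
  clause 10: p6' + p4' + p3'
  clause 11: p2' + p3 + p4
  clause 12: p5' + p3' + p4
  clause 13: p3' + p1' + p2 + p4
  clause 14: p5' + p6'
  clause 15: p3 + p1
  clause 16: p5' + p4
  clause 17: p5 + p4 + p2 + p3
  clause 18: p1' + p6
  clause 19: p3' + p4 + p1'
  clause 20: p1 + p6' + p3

4

There are 2^6 = 64 truth assignments over (p1, p2, p3, p4, p5, p6).
Split on p2. With p2 = 1, the clauses containing p2 are satisfied and p2' drops from the rest; 1 of the 2^5 = 32 assignments to the other variables satisfy what remains.
With p2 = 0, by the same count on the reduced clause set, 3 assignments work.
Total: 1 + 3 = 4.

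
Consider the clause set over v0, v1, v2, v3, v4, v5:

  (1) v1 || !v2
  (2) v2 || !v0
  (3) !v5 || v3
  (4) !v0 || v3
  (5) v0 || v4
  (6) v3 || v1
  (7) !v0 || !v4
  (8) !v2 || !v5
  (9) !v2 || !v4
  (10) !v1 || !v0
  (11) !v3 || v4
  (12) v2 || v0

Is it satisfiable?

No, unsatisfiable

Try v1 = true.
The clause (!v0) is unit, so v0 = false.
The clause (v4) is unit, so v4 = true.
The clause (!v2) is unit, so v2 = false.
But (v2) is also a unit clause — contradiction.
Backtrack on v1: now try v1 = false.
The clause (!v2) is unit, so v2 = false.
The clause (!v0) is unit, so v0 = false.
But (v0) is also a unit clause — contradiction.
Neither v1 = true nor v1 = false works.
No assignment satisfies every clause.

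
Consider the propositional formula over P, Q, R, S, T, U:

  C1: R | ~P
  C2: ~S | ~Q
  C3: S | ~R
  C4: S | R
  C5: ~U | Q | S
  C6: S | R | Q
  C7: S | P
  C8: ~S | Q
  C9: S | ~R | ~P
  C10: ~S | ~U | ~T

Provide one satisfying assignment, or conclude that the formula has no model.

UNSATISFIABLE

Case R = 1:
The clause (S) is unit, so S = 1.
The clause (~Q) is unit, so Q = 0.
Now (Q) is unsatisfied and unit — conflict.
That branch fails; take R = 0 instead.
The clause (~P) is unit, so P = 0.
The clause (S) is unit, so S = 1.
The clause (~Q) is unit, so Q = 0.
Now (Q) is unsatisfied and unit — conflict.
Neither R = 1 nor R = 0 works.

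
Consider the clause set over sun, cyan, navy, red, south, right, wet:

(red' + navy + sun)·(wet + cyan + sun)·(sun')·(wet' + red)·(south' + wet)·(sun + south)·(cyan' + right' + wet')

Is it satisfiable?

Unit clause (sun') forces sun = 0.
Unit clause (south) forces south = 1.
Unit clause (wet) forces wet = 1.
Unit clause (red) forces red = 1.
Unit clause (navy) forces navy = 1.
Branch on cyan: set cyan = 0.
Every clause is now satisfied; right is unconstrained.
A satisfying assignment: sun=0; cyan=0; navy=1; red=1; south=1; right=0; wet=1.

Yes, satisfiable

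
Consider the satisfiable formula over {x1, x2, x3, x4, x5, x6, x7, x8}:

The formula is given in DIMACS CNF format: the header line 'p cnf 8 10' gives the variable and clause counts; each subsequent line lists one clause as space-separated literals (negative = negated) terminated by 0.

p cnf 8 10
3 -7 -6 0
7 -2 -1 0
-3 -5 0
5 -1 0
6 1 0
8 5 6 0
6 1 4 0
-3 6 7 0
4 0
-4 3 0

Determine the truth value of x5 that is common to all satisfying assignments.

Suppose x5 = True.
(¬x3) alone gives x3 = False.
(x4) alone gives x4 = True.
That conflicts with the unit clause (¬x4).
So every satisfying assignment has x5 = False.

False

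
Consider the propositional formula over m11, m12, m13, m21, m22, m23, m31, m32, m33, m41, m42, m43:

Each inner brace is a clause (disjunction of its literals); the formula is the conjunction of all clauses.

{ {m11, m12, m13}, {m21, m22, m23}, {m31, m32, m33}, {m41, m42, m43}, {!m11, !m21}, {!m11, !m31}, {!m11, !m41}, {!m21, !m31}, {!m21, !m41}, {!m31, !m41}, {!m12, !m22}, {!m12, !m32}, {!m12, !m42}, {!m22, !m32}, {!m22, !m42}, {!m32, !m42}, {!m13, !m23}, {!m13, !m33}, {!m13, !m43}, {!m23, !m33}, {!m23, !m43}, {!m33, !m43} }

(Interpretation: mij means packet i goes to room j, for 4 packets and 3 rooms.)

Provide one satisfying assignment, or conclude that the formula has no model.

Branch on m11: set m11 = false.
Branch on m12: set m12 = true.
Unit clause (!m22) forces m22 = false.
Unit clause (!m32) forces m32 = false.
Unit clause (!m42) forces m42 = false.
Branch on m21: set m21 = true.
Unit clause (!m31) forces m31 = false.
Unit clause (m33) forces m33 = true.
Unit clause (!m41) forces m41 = false.
Unit clause (m43) forces m43 = true.
But (!m43) is also a unit clause — contradiction.
That branch fails; take m21 = false instead.
Unit clause (m23) forces m23 = true.
Unit clause (!m13) forces m13 = false.
Unit clause (!m33) forces m33 = false.
Unit clause (m31) forces m31 = true.
Unit clause (!m41) forces m41 = false.
Unit clause (m43) forces m43 = true.
But (!m43) is also a unit clause — contradiction.
Both values of m21 lead to a conflict.
That branch fails; take m12 = false instead.
Unit clause (m13) forces m13 = true.
Unit clause (!m23) forces m23 = false.
Unit clause (!m33) forces m33 = false.
Unit clause (!m43) forces m43 = false.
Branch on m21: set m21 = true.
Unit clause (!m31) forces m31 = false.
Unit clause (m32) forces m32 = true.
Unit clause (!m41) forces m41 = false.
Unit clause (m42) forces m42 = true.
But (!m42) is also a unit clause — contradiction.
That branch fails; take m21 = false instead.
Unit clause (m22) forces m22 = true.
Unit clause (!m32) forces m32 = false.
Unit clause (m31) forces m31 = true.
Unit clause (!m41) forces m41 = false.
Unit clause (m42) forces m42 = true.
But (!m42) is also a unit clause — contradiction.
Both values of m21 lead to a conflict.
Both values of m12 lead to a conflict.
That branch fails; take m11 = true instead.
Unit clause (!m21) forces m21 = false.
Unit clause (!m31) forces m31 = false.
Unit clause (!m41) forces m41 = false.
Branch on m22: set m22 = true.
Unit clause (!m12) forces m12 = false.
Unit clause (!m32) forces m32 = false.
Unit clause (m33) forces m33 = true.
Unit clause (!m42) forces m42 = false.
Unit clause (m43) forces m43 = true.
But (!m43) is also a unit clause — contradiction.
That branch fails; take m22 = false instead.
Unit clause (m23) forces m23 = true.
Unit clause (!m13) forces m13 = false.
Unit clause (!m33) forces m33 = false.
Unit clause (m32) forces m32 = true.
Unit clause (!m12) forces m12 = false.
Unit clause (!m42) forces m42 = false.
Unit clause (m43) forces m43 = true.
But (!m43) is also a unit clause — contradiction.
Both values of m22 lead to a conflict.
Both values of m11 lead to a conflict.

UNSATISFIABLE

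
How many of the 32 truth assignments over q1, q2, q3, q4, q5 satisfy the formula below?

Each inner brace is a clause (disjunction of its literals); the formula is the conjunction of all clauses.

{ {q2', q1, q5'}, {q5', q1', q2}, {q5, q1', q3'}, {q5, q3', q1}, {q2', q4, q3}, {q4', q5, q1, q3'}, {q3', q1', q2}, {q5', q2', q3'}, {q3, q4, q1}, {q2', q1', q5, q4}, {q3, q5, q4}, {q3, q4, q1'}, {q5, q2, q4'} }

There are 2^5 = 32 truth assignments over (q1, q2, q3, q4, q5).
Split on q3. With q3 = 1, the clauses containing q3 are satisfied and q3' drops from the rest; 2 of the 2^4 = 16 assignments to the other variables satisfy what remains.
With q3 = 0, by the same count on the reduced clause set, 4 assignments work.
(One model: q1=F, q2=F, q3=F, q4=T, q5=T.)
Total: 2 + 4 = 6.

6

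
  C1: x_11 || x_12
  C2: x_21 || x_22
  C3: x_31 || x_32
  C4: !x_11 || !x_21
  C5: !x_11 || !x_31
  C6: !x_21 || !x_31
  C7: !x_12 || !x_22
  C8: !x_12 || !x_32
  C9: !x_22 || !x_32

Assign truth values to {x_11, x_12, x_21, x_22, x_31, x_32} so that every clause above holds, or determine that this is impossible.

UNSATISFIABLE

Branch on x_11: set x_11 = true.
Unit clause (!x_21) forces x_21 = false.
Unit clause (x_22) forces x_22 = true.
Unit clause (!x_31) forces x_31 = false.
Unit clause (x_32) forces x_32 = true.
Now (!x_32) is unsatisfied and unit — conflict.
So x_11 must be the other value — set x_11 = false.
Unit clause (x_12) forces x_12 = true.
Unit clause (!x_22) forces x_22 = false.
Unit clause (x_21) forces x_21 = true.
Unit clause (!x_31) forces x_31 = false.
Unit clause (x_32) forces x_32 = true.
Now (!x_32) is unsatisfied and unit — conflict.
Both values of x_11 lead to a conflict.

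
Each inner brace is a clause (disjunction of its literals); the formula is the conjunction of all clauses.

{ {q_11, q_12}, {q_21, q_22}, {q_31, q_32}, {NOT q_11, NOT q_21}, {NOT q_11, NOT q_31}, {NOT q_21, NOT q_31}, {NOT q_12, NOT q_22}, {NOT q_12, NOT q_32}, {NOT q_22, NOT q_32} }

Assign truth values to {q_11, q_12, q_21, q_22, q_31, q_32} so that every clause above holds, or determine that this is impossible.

UNSATISFIABLE

Branch on q_11: set q_11 = true.
Unit clause (NOT q_21) forces q_21 = false.
Unit clause (q_22) forces q_22 = true.
Unit clause (NOT q_31) forces q_31 = false.
Unit clause (q_32) forces q_32 = true.
But (NOT q_32) is also a unit clause — contradiction.
That branch fails; take q_11 = false instead.
Unit clause (q_12) forces q_12 = true.
Unit clause (NOT q_22) forces q_22 = false.
Unit clause (q_21) forces q_21 = true.
Unit clause (NOT q_31) forces q_31 = false.
Unit clause (q_32) forces q_32 = true.
But (NOT q_32) is also a unit clause — contradiction.
Either choice for q_11 ends in contradiction.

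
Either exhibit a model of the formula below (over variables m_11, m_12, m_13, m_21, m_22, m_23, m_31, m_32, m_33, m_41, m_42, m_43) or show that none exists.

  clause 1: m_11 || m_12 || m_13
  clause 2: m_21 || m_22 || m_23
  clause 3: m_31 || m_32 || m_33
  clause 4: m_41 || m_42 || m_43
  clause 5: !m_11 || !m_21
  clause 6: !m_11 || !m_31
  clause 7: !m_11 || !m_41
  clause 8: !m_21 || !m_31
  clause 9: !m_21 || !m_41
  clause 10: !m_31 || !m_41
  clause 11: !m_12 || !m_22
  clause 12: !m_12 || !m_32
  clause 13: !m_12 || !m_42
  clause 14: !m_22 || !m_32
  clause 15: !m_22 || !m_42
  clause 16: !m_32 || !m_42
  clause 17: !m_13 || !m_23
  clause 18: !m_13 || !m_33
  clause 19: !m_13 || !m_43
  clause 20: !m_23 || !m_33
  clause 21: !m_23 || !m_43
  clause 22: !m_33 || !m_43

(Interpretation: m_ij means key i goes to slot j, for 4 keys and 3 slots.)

Branch on m_11: set m_11 = false.
Branch on m_12: set m_12 = true.
From the singleton clause (!m_22), m_22 = false.
From the singleton clause (!m_32), m_32 = false.
From the singleton clause (!m_42), m_42 = false.
Branch on m_21: set m_21 = true.
From the singleton clause (!m_31), m_31 = false.
From the singleton clause (m_33), m_33 = true.
From the singleton clause (!m_41), m_41 = false.
From the singleton clause (m_43), m_43 = true.
That conflicts with the unit clause (!m_43).
Backtrack on m_21: now try m_21 = false.
From the singleton clause (m_23), m_23 = true.
From the singleton clause (!m_13), m_13 = false.
From the singleton clause (!m_33), m_33 = false.
From the singleton clause (m_31), m_31 = true.
From the singleton clause (!m_41), m_41 = false.
From the singleton clause (m_43), m_43 = true.
That conflicts with the unit clause (!m_43).
Neither m_21 = true nor m_21 = false works.
Backtrack on m_12: now try m_12 = false.
From the singleton clause (m_13), m_13 = true.
From the singleton clause (!m_23), m_23 = false.
From the singleton clause (!m_33), m_33 = false.
From the singleton clause (!m_43), m_43 = false.
Branch on m_21: set m_21 = true.
From the singleton clause (!m_31), m_31 = false.
From the singleton clause (m_32), m_32 = true.
From the singleton clause (!m_41), m_41 = false.
From the singleton clause (m_42), m_42 = true.
That conflicts with the unit clause (!m_42).
Backtrack on m_21: now try m_21 = false.
From the singleton clause (m_22), m_22 = true.
From the singleton clause (!m_32), m_32 = false.
From the singleton clause (m_31), m_31 = true.
From the singleton clause (!m_41), m_41 = false.
From the singleton clause (m_42), m_42 = true.
That conflicts with the unit clause (!m_42).
Neither m_21 = true nor m_21 = false works.
Neither m_12 = true nor m_12 = false works.
Backtrack on m_11: now try m_11 = true.
From the singleton clause (!m_21), m_21 = false.
From the singleton clause (!m_31), m_31 = false.
From the singleton clause (!m_41), m_41 = false.
Branch on m_22: set m_22 = true.
From the singleton clause (!m_12), m_12 = false.
From the singleton clause (!m_32), m_32 = false.
From the singleton clause (m_33), m_33 = true.
From the singleton clause (!m_42), m_42 = false.
From the singleton clause (m_43), m_43 = true.
That conflicts with the unit clause (!m_43).
Backtrack on m_22: now try m_22 = false.
From the singleton clause (m_23), m_23 = true.
From the singleton clause (!m_13), m_13 = false.
From the singleton clause (!m_33), m_33 = false.
From the singleton clause (m_32), m_32 = true.
From the singleton clause (!m_12), m_12 = false.
From the singleton clause (!m_42), m_42 = false.
From the singleton clause (m_43), m_43 = true.
That conflicts with the unit clause (!m_43).
Neither m_22 = true nor m_22 = false works.
Neither m_11 = true nor m_11 = false works.

UNSATISFIABLE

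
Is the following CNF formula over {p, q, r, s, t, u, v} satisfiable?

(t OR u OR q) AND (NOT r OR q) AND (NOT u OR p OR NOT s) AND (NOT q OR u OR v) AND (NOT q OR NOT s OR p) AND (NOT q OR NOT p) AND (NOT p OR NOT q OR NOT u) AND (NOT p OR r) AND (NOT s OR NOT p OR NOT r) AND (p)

No, unsatisfiable

The clause (p) is unit, so p = true.
The clause (NOT q) is unit, so q = false.
The clause (NOT r) is unit, so r = false.
But (r) is also a unit clause — contradiction.
No assignment satisfies every clause.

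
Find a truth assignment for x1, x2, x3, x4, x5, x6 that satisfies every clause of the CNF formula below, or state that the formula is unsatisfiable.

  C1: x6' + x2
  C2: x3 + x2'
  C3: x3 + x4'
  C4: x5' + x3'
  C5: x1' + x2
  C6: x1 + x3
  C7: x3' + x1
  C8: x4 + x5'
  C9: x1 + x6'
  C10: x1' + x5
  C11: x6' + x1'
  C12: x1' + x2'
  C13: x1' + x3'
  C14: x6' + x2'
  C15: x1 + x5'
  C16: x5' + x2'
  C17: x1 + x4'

Try x6 = 0.
Try x3 = 1.
The clause (x5') is unit, so x5 = 0.
The clause (x1) is unit, so x1 = 1.
Now (x1') is unsatisfied and unit — conflict.
Backtrack on x3: now try x3 = 0.
The clause (x2') is unit, so x2 = 0.
The clause (x4') is unit, so x4 = 0.
The clause (x1') is unit, so x1 = 0.
Now (x1) is unsatisfied and unit — conflict.
Either choice for x3 ends in contradiction.
Backtrack on x6: now try x6 = 1.
The clause (x2) is unit, so x2 = 1.
Now (x2') is unsatisfied and unit — conflict.
Either choice for x6 ends in contradiction.

UNSATISFIABLE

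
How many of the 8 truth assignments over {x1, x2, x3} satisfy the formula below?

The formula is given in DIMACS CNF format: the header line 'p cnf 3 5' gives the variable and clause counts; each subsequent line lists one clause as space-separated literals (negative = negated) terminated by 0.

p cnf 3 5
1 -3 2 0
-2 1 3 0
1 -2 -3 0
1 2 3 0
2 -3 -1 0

3

There are 2^3 = 8 truth assignments over (x1, x2, x3).
Check each against the 5 clauses (columns in the order x1, x2, x3):
  F F F  ✗ fails (x1 ∨ x2 ∨ x3)
  F F T  ✗ fails (x1 ∨ ¬x3 ∨ x2)
  F T F  ✗ fails (¬x2 ∨ x1 ∨ x3)
  F T T  ✗ fails (x1 ∨ ¬x2 ∨ ¬x3)
  T F F  ✓ satisfies all
  T F T  ✗ fails (x2 ∨ ¬x3 ∨ ¬x1)
  T T F  ✓ satisfies all
  T T T  ✓ satisfies all
3 of the 8 rows are models.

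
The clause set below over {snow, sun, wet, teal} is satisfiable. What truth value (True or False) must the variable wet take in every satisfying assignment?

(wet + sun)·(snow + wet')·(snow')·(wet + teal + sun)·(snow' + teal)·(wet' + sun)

Suppose wet = 1.
The clause (snow) is unit, so snow = 1.
But (snow') is also a unit clause — contradiction.
So every satisfying assignment has wet = False.

False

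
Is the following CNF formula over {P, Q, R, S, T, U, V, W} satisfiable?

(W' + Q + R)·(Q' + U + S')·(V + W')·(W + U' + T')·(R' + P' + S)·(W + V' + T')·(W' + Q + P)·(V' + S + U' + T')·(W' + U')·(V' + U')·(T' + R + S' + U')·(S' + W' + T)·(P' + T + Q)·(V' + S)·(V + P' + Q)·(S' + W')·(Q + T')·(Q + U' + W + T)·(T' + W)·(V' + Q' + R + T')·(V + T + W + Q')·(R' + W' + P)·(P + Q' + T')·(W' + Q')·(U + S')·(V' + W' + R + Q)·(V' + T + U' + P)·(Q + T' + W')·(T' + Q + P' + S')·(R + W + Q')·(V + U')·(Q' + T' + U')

Satisfiable

Try V = 0.
From the singleton clause (W'), W = 0.
From the singleton clause (T'), T = 0.
From the singleton clause (Q'), Q = 0.
From the singleton clause (P'), P = 0.
From the singleton clause (U'), U = 0.
From the singleton clause (S'), S = 0.
All clauses hold; R can take either value.
A satisfying assignment: P ↦ 0, Q ↦ 0, R ↦ 1, S ↦ 0, T ↦ 0, U ↦ 0, V ↦ 0, W ↦ 0.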